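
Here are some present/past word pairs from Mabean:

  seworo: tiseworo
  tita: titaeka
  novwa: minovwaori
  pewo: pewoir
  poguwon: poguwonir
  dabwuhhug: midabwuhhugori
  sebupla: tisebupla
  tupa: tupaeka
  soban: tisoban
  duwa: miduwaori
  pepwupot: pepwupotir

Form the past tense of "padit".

paditir

pewo and seworo both end in -o yet inflect differently (pewoir, tiseworo), so the final letter is not what conditions the rule; the first letter is.
"padit" begins with p-. The stems beginning with p- (pepwupot → pepwupotir, pewo → pewoir, poguwon → poguwonir) add -ir.
So padit → paditir.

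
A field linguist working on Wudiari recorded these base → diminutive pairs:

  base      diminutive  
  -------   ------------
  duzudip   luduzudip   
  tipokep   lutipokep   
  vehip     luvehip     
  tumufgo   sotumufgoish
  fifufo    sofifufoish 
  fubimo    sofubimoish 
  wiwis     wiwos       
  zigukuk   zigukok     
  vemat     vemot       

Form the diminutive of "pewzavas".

pewzavos

duzudip and wiwis both have last vowel 'i' yet inflect differently (luduzudip, wiwos), so the last vowel is not what conditions the rule; the final letter is.
"pewzavas" ends in -s. The one such stem in the data (wiwis → wiwos) changes the last vowel to 'o' (as do zigukuk, vemat), so the same rule applies.
The other patterns: stems ending in -p add the prefix lu-; stems ending in -o add so- … -ish around the stem.
So pewzavas → pewzavos.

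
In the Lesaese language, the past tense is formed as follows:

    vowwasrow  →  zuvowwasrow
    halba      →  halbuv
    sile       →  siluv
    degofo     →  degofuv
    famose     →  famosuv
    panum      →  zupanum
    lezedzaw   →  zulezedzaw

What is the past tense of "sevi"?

lezedzaw and halba both have last vowel 'a' yet inflect differently (zulezedzaw, halbuv), so the last vowel is not what conditions the rule; whether the stem ends in a vowel or a consonant is.
"sevi" ends in a vowel. The stems ending in a vowel (famose → famosuv, halba → halbuv, degofo → degofuv) drop the final letter and add -uv.
The other pattern: stems ending in a consonant add the prefix zu-.
So sevi → sevuv.

sevuv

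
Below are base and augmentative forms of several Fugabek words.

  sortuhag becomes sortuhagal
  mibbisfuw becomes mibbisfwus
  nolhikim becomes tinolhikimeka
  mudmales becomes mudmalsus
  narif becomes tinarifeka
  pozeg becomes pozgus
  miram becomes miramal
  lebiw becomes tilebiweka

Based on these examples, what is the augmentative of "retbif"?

miram and nolhikim both end in -m yet inflect differently (miramal, tinolhikimeka), so the final letter is not what conditions the rule; the last vowel is.
"retbif" has last vowel 'i'. The stems whose last vowel is 'i' (narif → tinarifeka, nolhikim → tinolhikimeka, lebiw → tilebiweka) add ti- … -eka around the stem.
The other patterns: stems whose last vowel is 'a' add -al; stems whose last vowel is 'e' or 'u' delete the last vowel and add -us.
So retbif → tiretbifeka.

tiretbifeka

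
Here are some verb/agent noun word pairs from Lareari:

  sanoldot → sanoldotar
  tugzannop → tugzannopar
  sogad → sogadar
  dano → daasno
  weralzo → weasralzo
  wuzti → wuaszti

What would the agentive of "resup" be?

resupar

"resup" ends in a consonant. The stems ending in a consonant (sanoldot → sanoldotar, tugzannop → tugzannopar, sogad → sogadar) add -ar.
The other pattern: stems ending in a vowel insert -as- after the first vowel.
So resup → resupar.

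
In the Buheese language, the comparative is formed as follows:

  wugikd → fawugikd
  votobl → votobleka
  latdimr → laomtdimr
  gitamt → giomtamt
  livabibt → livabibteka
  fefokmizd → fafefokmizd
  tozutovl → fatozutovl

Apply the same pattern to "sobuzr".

gitamt and livabibt both end in -t yet inflect differently (giomtamt, livabibteka), so the final letter is not what conditions the rule; the second-to-last letter is.
"sobuzr" has second-to-last letter 'z'. The one such stem in the data (fefokmizd → fafefokmizd) adds the prefix fa-, so the same rule applies.
The other patterns: stems whose second-to-last letter is 'm' insert -om- after the first vowel; stems whose second-to-last letter is 'b' add -eka.
So sobuzr → fasobuzr.

fasobuzr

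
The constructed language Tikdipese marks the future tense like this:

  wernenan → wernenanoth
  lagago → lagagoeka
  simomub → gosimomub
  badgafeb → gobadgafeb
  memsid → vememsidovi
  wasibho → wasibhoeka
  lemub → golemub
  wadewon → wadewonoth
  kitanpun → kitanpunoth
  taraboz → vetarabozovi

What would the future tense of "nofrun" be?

lemub and kitanpun both have last vowel 'u' yet inflect differently (golemub, kitanpunoth), so the last vowel is not what conditions the rule; the final letter is.
"nofrun" ends in -n. The stems ending in -n (kitanpun → kitanpunoth, wernenan → wernenanoth, wadewon → wadewonoth) add -oth.
The other patterns: stems ending in -b add the prefix go-; stems ending in -o add -eka; stems ending in -d or -z add ve- … -ovi around the stem.
So nofrun → nofrunoth.

nofrunoth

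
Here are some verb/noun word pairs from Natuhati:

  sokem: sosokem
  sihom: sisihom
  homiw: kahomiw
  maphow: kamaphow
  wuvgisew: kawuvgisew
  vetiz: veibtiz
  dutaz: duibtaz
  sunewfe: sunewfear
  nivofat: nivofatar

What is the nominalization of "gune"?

gunear

sihom and maphow both have last vowel 'o' yet inflect differently (sisihom, kamaphow), so the last vowel is not what conditions the rule; the final letter is.
"gune" ends in -e. The one such stem in the data (sunewfe → sunewfear) adds -ar, so the same rule applies.
The other patterns: stems ending in -m repeat the first consonant+vowel as a prefix; stems ending in -w add the prefix ka-; stems ending in -z insert -ib- after the first vowel.
So gune → gunear.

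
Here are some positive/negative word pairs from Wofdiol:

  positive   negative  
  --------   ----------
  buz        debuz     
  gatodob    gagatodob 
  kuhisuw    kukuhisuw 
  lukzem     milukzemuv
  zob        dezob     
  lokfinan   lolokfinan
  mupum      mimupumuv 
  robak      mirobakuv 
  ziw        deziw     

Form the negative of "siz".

zob and gatodob both end in -b yet inflect differently (dezob, gagatodob), so the final letter is not what conditions the rule; the number of vowels is.
"siz" has 1 vowel. The stems with 1 vowel (zob → dezob, ziw → deziw, buz → debuz) add the prefix de-.
The other patterns: stems with 2 vowels add mi- … -uv around the stem; stems with 3 vowels repeat the first consonant+vowel as a prefix.
So siz → desiz.

desiz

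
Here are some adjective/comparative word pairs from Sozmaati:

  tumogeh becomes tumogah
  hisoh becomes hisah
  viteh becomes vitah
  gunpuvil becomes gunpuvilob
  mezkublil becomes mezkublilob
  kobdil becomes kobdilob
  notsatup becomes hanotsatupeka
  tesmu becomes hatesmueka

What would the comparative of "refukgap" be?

harefukgapeka

tumogeh and tesmu both begin with t- yet inflect differently (tumogah, hatesmueka), so the first letter is not what conditions the rule; the final letter is.
"refukgap" ends in -p. The one such stem in the data (notsatup → hanotsatupeka) adds ha- … -eka around the stem, so the same rule applies.
The other patterns: stems ending in -h change the last vowel to 'a'; stems ending in -l add -ob.
So refukgap → harefukgapeka.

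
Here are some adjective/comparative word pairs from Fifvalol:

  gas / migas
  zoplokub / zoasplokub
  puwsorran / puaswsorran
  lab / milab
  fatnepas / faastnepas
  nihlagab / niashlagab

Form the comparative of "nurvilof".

gas and fatnepas both end in -s yet inflect differently (migas, faastnepas), so the final letter is not what conditions the rule; the number of vowels is.
"nurvilof" has 3 vowels. The stems with 3 vowels (fatnepas → faastnepas, nihlagab → niashlagab, zoplokub → zoasplokub) insert -as- after the first vowel.
The other pattern: stems with 1 vowel add the prefix mi-.
So nurvilof → nuasrvilof.

nuasrvilof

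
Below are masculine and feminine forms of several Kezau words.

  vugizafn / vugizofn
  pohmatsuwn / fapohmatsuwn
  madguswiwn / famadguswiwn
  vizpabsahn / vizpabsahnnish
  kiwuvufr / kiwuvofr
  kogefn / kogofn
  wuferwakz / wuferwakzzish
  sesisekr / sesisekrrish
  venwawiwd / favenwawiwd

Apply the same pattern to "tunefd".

pohmatsuwn and kogefn both end in -n yet inflect differently (fapohmatsuwn, kogofn), so the final letter is not what conditions the rule; the second-to-last letter is.
"tunefd" has second-to-last letter 'f'. The stems whose second-to-last letter is 'f' (kogefn → kogofn, kiwuvufr → kiwuvofr, vugizafn → vugizofn) change the last vowel to 'o'.
So tunefd → tunofd.

tunofd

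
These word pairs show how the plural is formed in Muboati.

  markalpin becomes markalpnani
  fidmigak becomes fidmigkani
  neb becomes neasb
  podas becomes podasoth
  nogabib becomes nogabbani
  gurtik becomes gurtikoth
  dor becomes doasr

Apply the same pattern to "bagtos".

bagtosoth

gurtik and fidmigak both end in -k yet inflect differently (gurtikoth, fidmigkani), so the final letter is not what conditions the rule; the number of vowels is.
"bagtos" has 2 vowels. The stems with 2 vowels (podas → podasoth, gurtik → gurtikoth) add -oth.
The other patterns: stems with 1 vowel insert -as- after the first vowel; stems with 3 vowels delete the last vowel and add -ani.
So bagtos → bagtosoth.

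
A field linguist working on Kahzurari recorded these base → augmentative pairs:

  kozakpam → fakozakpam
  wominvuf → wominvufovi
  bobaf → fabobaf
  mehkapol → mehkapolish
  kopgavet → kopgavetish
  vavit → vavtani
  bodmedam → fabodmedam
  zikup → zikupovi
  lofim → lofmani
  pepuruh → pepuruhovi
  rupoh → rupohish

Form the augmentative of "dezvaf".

fadezvaf

lofim and bodmedam both end in -m yet inflect differently (lofmani, fabodmedam), so the final letter is not what conditions the rule; the last vowel is.
"dezvaf" has last vowel 'a'. The stems whose last vowel is 'a' (bodmedam → fabodmedam, bobaf → fabobaf, kozakpam → fakozakpam) add the prefix fa-.
So dezvaf → fadezvaf.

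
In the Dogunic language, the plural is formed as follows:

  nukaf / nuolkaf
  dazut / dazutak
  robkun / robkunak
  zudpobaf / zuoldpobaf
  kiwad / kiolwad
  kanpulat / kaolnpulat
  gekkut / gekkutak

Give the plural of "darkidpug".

"darkidpug" has last vowel 'u'. The stems whose last vowel is 'u' (dazut → dazutak, robkun → robkunak, gekkut → gekkutak) add -ak.
The other pattern: stems whose last vowel is 'a' insert -ol- after the first vowel.
So darkidpug → darkidpugak.

darkidpugak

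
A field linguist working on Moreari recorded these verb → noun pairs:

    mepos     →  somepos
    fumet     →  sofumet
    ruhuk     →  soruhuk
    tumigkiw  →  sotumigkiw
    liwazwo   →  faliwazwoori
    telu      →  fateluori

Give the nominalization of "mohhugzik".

somohhugzik

"mohhugzik" ends in a consonant. The stems ending in a consonant (mepos → somepos, fumet → sofumet, ruhuk → soruhuk) add the prefix so-.
So mohhugzik → somohhugzik.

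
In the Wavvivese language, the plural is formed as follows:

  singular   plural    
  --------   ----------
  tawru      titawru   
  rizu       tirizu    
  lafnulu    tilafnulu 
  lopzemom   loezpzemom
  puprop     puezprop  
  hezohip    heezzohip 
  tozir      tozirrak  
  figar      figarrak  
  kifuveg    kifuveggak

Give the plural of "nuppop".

nuezppop

hezohip and tozir both have last vowel 'i' yet inflect differently (heezzohip, tozirrak), so the last vowel is not what conditions the rule; the final letter is.
"nuppop" ends in -p. The stems ending in -p (puprop → puezprop, hezohip → heezzohip) insert -ez- after the first vowel.
The other patterns: stems ending in -u add the prefix ti-; stems ending in -g or -r double the final consonant and add -ak.
So nuppop → nuezppop.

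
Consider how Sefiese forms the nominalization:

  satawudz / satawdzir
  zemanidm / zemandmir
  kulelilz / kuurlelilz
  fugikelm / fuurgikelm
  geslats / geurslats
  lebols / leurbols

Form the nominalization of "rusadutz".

"rusadutz" has second-to-last letter 't'. The one such stem in the data (geslats → geurslats) inserts -ur- after the first vowel (as do kulelilz, fugikelm), so the same rule applies.
The other pattern: stems whose second-to-last letter is 'd' delete the last vowel and add -ir.
So rusadutz → ruursadutz.

ruursadutz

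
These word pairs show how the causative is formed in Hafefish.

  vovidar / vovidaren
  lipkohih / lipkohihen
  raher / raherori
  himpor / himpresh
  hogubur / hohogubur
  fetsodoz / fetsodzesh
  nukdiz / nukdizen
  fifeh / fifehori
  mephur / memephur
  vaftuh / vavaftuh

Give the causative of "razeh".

razehori

"razeh" has last vowel 'e'. The stems whose last vowel is 'e' (raher → raherori, fifeh → fifehori) add -ori.
So razeh → razehori.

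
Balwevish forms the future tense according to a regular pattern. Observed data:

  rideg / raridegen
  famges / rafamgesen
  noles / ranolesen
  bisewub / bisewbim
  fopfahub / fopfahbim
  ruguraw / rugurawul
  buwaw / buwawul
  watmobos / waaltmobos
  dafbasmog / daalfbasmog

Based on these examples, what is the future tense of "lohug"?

lohgim

"lohug" has last vowel 'u'. The stems whose last vowel is 'u' (bisewub → bisewbim, fopfahub → fopfahbim) delete the last vowel and add -im.
The other patterns: stems whose last vowel is 'e' add ra- … -en around the stem; stems whose last vowel is 'a' add -ul; stems whose last vowel is 'o' insert -al- after the first vowel.
So lohug → lohgim.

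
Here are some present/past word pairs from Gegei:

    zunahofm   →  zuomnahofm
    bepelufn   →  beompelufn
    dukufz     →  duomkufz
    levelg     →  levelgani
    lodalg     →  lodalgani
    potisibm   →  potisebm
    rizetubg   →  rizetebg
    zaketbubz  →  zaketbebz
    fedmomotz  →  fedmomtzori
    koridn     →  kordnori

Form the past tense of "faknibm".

faknebm

zunahofm and potisibm both end in -m yet inflect differently (zuomnahofm, potisebm), so the final letter is not what conditions the rule; the second-to-last letter is.
"faknibm" has second-to-last letter 'b'. The stems whose second-to-last letter is 'b' (potisibm → potisebm, rizetubg → rizetebg, zaketbubz → zaketbebz) change the last vowel to 'e'.
So faknibm → faknebm.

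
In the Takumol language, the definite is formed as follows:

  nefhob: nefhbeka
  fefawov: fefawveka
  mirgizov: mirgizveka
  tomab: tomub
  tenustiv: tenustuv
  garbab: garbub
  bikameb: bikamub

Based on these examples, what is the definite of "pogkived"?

"pogkived" has last vowel 'e'. The one such stem in the data (bikameb → bikamub) changes the last vowel to 'u' (as do tomab, tenustiv), so the same rule applies.
So pogkived → pogkivud.

pogkivud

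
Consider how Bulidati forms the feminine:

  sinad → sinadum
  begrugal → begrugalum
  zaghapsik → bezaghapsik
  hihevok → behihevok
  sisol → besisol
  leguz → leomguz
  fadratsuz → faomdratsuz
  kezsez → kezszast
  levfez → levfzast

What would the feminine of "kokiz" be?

bekokiz

"kokiz" has last vowel 'i'. The one such stem in the data (zaghapsik → bezaghapsik) adds the prefix be-, so the same rule applies.
So kokiz → bekokiz.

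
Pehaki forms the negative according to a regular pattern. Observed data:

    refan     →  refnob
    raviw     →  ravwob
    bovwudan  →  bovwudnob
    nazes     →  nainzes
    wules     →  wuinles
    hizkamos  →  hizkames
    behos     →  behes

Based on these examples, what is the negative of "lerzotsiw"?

nazes and hizkamos both end in -s yet inflect differently (nainzes, hizkames), so the final letter is not what conditions the rule; the last vowel is.
"lerzotsiw" has last vowel 'i'. The one such stem in the data (raviw → ravwob) deletes the last vowel and adds -ob (as do refan, bovwudan), so the same rule applies.
So lerzotsiw → lerzotswob.

lerzotswob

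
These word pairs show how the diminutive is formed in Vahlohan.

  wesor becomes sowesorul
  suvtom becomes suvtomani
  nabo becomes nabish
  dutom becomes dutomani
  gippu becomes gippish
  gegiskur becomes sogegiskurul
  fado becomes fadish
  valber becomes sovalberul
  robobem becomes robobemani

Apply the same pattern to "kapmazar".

sokapmazarul

dutom and nabo both have last vowel 'o' yet inflect differently (dutomani, nabish), so the last vowel is not what conditions the rule; the final letter is.
"kapmazar" ends in -r. The stems ending in -r (valber → sovalberul, gegiskur → sogegiskurul, wesor → sowesorul) add so- … -ul around the stem.
The other patterns: stems ending in -m add -ani; stems ending in -o or -u drop the final letter and add -ish.
So kapmazar → sokapmazarul.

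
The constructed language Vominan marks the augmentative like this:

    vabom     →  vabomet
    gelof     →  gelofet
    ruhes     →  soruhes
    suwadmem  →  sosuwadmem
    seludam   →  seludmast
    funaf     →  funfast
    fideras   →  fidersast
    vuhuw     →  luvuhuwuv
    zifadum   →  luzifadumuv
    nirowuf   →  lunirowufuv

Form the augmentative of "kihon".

kihonet

vabom and suwadmem both end in -m yet inflect differently (vabomet, sosuwadmem), so the final letter is not what conditions the rule; the last vowel is.
"kihon" has last vowel 'o'. The stems whose last vowel is 'o' (vabom → vabomet, gelof → gelofet) add -et.
So kihon → kihonet.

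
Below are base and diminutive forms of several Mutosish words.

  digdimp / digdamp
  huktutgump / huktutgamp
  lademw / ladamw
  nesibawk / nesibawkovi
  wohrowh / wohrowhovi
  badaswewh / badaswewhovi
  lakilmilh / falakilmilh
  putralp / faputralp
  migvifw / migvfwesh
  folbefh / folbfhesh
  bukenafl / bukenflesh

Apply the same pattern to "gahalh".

wohrowh and lakilmilh both end in -h yet inflect differently (wohrowhovi, falakilmilh), so the final letter is not what conditions the rule; the second-to-last letter is.
"gahalh" has second-to-last letter 'l'. The stems whose second-to-last letter is 'l' (lakilmilh → falakilmilh, putralp → faputralp) add the prefix fa-.
So gahalh → fagahalh.

fagahalh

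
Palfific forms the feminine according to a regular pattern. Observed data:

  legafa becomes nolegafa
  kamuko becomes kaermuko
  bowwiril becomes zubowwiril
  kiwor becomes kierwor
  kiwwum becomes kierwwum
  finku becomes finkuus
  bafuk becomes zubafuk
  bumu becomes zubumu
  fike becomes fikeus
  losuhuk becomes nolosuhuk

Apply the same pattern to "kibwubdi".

"kibwubdi" begins with k-. The stems beginning with k- (kamuko → kaermuko, kiwwum → kierwwum, kiwor → kierwor) insert -er- after the first vowel.
The other patterns: stems beginning with b- add the prefix zu-; stems beginning with l- add the prefix no-; stems beginning with f- add -us.
So kibwubdi → kierbwubdi.

kierbwubdi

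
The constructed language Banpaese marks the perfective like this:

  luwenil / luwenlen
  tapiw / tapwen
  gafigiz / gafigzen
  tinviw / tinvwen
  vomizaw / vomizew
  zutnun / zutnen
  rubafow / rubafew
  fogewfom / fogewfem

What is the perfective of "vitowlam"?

tapiw and vomizaw both end in -w yet inflect differently (tapwen, vomizew), so the final letter is not what conditions the rule; the last vowel is.
"vitowlam" has last vowel 'a'. The one such stem in the data (vomizaw → vomizew) changes the last vowel to 'e' (as do zutnun, rubafow), so the same rule applies.
So vitowlam → vitowlem.

vitowlem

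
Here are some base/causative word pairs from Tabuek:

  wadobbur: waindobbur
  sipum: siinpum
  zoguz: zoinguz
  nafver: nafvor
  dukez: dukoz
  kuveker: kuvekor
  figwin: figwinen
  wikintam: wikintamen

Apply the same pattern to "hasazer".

hasazor

wadobbur and nafver both end in -r yet inflect differently (waindobbur, nafvor), so the final letter is not what conditions the rule; the last vowel is.
"hasazer" has last vowel 'e'. The stems whose last vowel is 'e' (nafver → nafvor, dukez → dukoz, kuveker → kuvekor) change the last vowel to 'o'.
So hasazer → hasazor.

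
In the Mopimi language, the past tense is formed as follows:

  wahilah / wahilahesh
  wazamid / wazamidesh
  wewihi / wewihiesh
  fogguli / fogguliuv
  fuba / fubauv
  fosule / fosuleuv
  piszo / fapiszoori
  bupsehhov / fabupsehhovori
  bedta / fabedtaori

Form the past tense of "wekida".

wewihi and fogguli both end in -i yet inflect differently (wewihiesh, fogguliuv), so the final letter is not what conditions the rule; the first letter is.
"wekida" begins with w-. The stems beginning with w- (wahilah → wahilahesh, wazamid → wazamidesh, wewihi → wewihiesh) add -esh.
The other patterns: stems beginning with f- add -uv; stems beginning with b- or p- add fa- … -ori around the stem.
So wekida → wekidaesh.

wekidaesh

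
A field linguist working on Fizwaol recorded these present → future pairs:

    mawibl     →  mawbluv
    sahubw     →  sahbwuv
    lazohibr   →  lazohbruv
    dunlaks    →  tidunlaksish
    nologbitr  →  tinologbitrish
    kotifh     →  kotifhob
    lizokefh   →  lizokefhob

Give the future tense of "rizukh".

tirizukhish

lazohibr and nologbitr both end in -r yet inflect differently (lazohbruv, tinologbitrish), so the final letter is not what conditions the rule; the second-to-last letter is.
"rizukh" has second-to-last letter 'k'. The one such stem in the data (dunlaks → tidunlaksish) adds ti- … -ish around the stem, so the same rule applies.
The other patterns: stems whose second-to-last letter is 'b' delete the last vowel and add -uv; stems whose second-to-last letter is 'f' add -ob.
So rizukh → tirizukhish.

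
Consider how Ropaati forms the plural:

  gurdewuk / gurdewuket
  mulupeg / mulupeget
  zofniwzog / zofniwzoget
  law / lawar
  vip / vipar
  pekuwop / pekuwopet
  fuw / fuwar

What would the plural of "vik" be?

vikar

pekuwop and vip both end in -p yet inflect differently (pekuwopet, vipar), so the final letter is not what conditions the rule; the number of vowels is.
"vik" has 1 vowel. The stems with 1 vowel (vip → vipar, law → lawar, fuw → fuwar) add -ar.
The other pattern: stems with 3 vowels add -et.
So vik → vikar.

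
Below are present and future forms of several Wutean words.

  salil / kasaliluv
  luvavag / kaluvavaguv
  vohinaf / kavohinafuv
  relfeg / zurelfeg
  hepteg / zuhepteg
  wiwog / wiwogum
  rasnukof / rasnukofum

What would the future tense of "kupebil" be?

kakupebiluv

"kupebil" has last vowel 'i'. The one such stem in the data (salil → kasaliluv) adds ka- … -uv around the stem, so the same rule applies.
So kupebil → kakupebiluv.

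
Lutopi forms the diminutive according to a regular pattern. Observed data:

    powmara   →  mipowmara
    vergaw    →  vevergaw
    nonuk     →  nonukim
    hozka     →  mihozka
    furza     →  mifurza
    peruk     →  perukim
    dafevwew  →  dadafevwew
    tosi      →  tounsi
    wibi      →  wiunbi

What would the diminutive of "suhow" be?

vergaw and powmara both have last vowel 'a' yet inflect differently (vevergaw, mipowmara), so the last vowel is not what conditions the rule; the final letter is.
"suhow" ends in -w. The stems ending in -w (vergaw → vevergaw, dafevwew → dadafevwew) repeat the first consonant+vowel as a prefix.
The other patterns: stems ending in -a add the prefix mi-; stems ending in -i insert -un- after the first vowel; stems ending in -k add -im.
So suhow → susuhow.

susuhow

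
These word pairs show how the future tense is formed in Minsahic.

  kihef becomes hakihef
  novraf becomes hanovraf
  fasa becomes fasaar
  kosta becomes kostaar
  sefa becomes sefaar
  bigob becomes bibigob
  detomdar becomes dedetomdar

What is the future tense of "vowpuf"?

novraf and fasa both have last vowel 'a' yet inflect differently (hanovraf, fasaar), so the last vowel is not what conditions the rule; the final letter is.
"vowpuf" ends in -f. The stems ending in -f (kihef → hakihef, novraf → hanovraf) add the prefix ha-.
The other patterns: stems ending in -a add -ar; stems ending in -b or -r repeat the first consonant+vowel as a prefix.
So vowpuf → havowpuf.

havowpuf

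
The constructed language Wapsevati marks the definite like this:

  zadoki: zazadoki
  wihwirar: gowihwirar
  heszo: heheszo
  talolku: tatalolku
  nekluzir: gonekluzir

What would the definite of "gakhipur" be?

gogakhipur

nekluzir and zadoki both have last vowel 'i' yet inflect differently (gonekluzir, zazadoki), so the last vowel is not what conditions the rule; whether the stem ends in a vowel or a consonant is.
"gakhipur" ends in a consonant. The stems ending in a consonant (nekluzir → gonekluzir, wihwirar → gowihwirar) add the prefix go-.
So gakhipur → gogakhipur.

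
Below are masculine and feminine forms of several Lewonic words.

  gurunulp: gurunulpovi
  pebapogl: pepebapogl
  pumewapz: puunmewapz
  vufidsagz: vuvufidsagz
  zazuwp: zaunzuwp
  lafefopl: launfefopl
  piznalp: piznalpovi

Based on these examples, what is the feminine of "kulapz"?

kuunlapz

gurunulp and zazuwp both end in -p yet inflect differently (gurunulpovi, zaunzuwp), so the final letter is not what conditions the rule; the second-to-last letter is.
"kulapz" has second-to-last letter 'p'. The stems whose second-to-last letter is 'p' (pumewapz → puunmewapz, lafefopl → launfefopl) insert -un- after the first vowel.
The other patterns: stems whose second-to-last letter is 'l' add -ovi; stems whose second-to-last letter is 'g' repeat the first consonant+vowel as a prefix.
So kulapz → kuunlapz.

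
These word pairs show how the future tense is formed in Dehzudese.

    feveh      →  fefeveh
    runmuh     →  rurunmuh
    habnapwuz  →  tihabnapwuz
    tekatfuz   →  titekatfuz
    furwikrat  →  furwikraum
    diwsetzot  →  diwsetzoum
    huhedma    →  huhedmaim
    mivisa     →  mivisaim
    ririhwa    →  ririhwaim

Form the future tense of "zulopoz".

tizulopoz

runmuh and habnapwuz both have last vowel 'u' yet inflect differently (rurunmuh, tihabnapwuz), so the last vowel is not what conditions the rule; the final letter is.
"zulopoz" ends in -z. The stems ending in -z (habnapwuz → tihabnapwuz, tekatfuz → titekatfuz) add the prefix ti-.
The other patterns: stems ending in -h repeat the first consonant+vowel as a prefix; stems ending in -t drop the final letter and add -um; stems ending in -a add -im.
So zulopoz → tizulopoz.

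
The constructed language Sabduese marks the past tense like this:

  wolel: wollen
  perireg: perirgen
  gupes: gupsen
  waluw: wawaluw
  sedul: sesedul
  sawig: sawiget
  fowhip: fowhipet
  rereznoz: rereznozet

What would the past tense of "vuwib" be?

vuwibet

wolel and sedul both end in -l yet inflect differently (wollen, sesedul), so the final letter is not what conditions the rule; the last vowel is.
"vuwib" has last vowel 'i'. The stems whose last vowel is 'i' (sawig → sawiget, fowhip → fowhipet) add -et.
So vuwib → vuwibet.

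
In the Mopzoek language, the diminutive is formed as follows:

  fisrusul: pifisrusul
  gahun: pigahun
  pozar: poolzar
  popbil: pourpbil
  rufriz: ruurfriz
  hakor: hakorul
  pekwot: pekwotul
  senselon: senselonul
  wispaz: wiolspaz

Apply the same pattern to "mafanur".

popbil and fisrusul both end in -l yet inflect differently (pourpbil, pifisrusul), so the final letter is not what conditions the rule; the last vowel is.
"mafanur" has last vowel 'u'. The stems whose last vowel is 'u' (gahun → pigahun, fisrusul → pifisrusul) add the prefix pi-.
So mafanur → pimafanur.

pimafanur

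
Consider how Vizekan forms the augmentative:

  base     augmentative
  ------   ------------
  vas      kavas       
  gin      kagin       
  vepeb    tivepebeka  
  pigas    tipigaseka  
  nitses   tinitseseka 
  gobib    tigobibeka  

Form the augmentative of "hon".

kahon

vas and pigas both end in -s yet inflect differently (kavas, tipigaseka), so the final letter is not what conditions the rule; the number of vowels is.
"hon" has 1 vowel. The stems with 1 vowel (vas → kavas, gin → kagin) add the prefix ka-.
So hon → kahon.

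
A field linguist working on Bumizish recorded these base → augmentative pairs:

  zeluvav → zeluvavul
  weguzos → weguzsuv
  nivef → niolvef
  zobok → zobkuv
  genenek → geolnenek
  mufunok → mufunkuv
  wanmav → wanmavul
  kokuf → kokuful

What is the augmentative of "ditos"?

ditsuv

"ditos" has last vowel 'o'. The stems whose last vowel is 'o' (zobok → zobkuv, mufunok → mufunkuv, weguzos → weguzsuv) delete the last vowel and add -uv.
The other patterns: stems whose last vowel is 'e' insert -ol- after the first vowel; stems whose last vowel is 'a' or 'u' add -ul.
So ditos → ditsuv.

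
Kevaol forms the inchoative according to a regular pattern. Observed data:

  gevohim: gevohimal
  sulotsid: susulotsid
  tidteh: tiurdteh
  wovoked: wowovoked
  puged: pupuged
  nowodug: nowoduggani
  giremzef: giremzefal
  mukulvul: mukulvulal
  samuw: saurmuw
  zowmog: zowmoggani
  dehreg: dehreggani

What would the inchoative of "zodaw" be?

zourdaw

tidteh and dehreg both have last vowel 'e' yet inflect differently (tiurdteh, dehreggani), so the last vowel is not what conditions the rule; the final letter is.
"zodaw" ends in -w. The one such stem in the data (samuw → saurmuw) inserts -ur- after the first vowel (as does tidteh), so the same rule applies.
So zodaw → zourdaw.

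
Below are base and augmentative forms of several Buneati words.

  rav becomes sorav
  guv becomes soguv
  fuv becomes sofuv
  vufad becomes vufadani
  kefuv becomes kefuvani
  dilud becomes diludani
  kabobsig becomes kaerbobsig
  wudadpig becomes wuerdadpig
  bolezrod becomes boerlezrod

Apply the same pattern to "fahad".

rav and kefuv both end in -v yet inflect differently (sorav, kefuvani), so the final letter is not what conditions the rule; the number of vowels is.
"fahad" has 2 vowels. The stems with 2 vowels (vufad → vufadani, kefuv → kefuvani, dilud → diludani) add -ani.
The other patterns: stems with 1 vowel add the prefix so-; stems with 3 vowels insert -er- after the first vowel.
So fahad → fahadani.

fahadani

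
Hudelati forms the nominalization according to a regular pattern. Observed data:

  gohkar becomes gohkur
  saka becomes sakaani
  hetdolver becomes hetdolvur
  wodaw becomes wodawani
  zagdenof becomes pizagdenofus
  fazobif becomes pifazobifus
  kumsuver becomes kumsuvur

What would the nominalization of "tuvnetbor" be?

gohkar and saka both have last vowel 'a' yet inflect differently (gohkur, sakaani), so the last vowel is not what conditions the rule; the final letter is.
"tuvnetbor" ends in -r. The stems ending in -r (hetdolver → hetdolvur, gohkar → gohkur, kumsuver → kumsuvur) change the last vowel to 'u'.
So tuvnetbor → tuvnetbur.

tuvnetbur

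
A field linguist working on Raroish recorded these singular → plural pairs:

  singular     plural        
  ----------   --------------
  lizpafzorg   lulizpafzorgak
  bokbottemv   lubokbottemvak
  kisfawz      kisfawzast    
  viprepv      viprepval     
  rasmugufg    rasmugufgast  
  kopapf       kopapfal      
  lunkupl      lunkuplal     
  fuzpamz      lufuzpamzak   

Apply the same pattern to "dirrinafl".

dirrinaflast

"dirrinafl" has second-to-last letter 'f'. The one such stem in the data (rasmugufg → rasmugufgast) adds -ast, so the same rule applies.
The other patterns: stems whose second-to-last letter is 'm' or 'r' add lu- … -ak around the stem; stems whose second-to-last letter is 'p' add -al.
So dirrinafl → dirrinaflast.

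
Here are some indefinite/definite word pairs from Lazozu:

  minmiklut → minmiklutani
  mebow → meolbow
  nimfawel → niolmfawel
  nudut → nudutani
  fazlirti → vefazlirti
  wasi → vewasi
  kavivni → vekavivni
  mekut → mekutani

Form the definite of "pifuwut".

"pifuwut" ends in -t. The stems ending in -t (mekut → mekutani, minmiklut → minmiklutani, nudut → nudutani) add -ani.
The other patterns: stems ending in -i add the prefix ve-; stems ending in -l or -w insert -ol- after the first vowel.
So pifuwut → pifuwutani.

pifuwutani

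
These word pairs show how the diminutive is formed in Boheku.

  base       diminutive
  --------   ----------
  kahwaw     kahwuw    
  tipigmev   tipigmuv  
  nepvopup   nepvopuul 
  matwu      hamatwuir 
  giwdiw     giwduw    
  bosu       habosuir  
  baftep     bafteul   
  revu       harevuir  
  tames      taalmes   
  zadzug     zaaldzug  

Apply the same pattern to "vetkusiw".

"vetkusiw" ends in -w. The stems ending in -w (giwdiw → giwduw, kahwaw → kahwuw) change the last vowel to 'u'.
So vetkusiw → vetkusuw.

vetkusuw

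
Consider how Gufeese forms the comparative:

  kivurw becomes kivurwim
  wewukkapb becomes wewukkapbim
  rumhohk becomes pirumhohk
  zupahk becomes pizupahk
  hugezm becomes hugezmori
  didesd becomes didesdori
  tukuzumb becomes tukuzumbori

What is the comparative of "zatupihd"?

wewukkapb and tukuzumb both end in -b yet inflect differently (wewukkapbim, tukuzumbori), so the final letter is not what conditions the rule; the second-to-last letter is.
"zatupihd" has second-to-last letter 'h'. The stems whose second-to-last letter is 'h' (rumhohk → pirumhohk, zupahk → pizupahk) add the prefix pi-.
The other patterns: stems whose second-to-last letter is 'p' or 'r' add -im; stems whose second-to-last letter is 'm', 's' or 'z' add -ori.
So zatupihd → pizatupihd.

pizatupihd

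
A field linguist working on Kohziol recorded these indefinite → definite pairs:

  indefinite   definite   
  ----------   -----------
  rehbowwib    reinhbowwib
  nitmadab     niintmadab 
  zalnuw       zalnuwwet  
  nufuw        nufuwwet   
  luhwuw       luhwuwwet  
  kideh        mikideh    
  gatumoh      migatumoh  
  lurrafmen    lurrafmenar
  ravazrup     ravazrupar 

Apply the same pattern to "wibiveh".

miwibiveh

"wibiveh" ends in -h. The stems ending in -h (kideh → mikideh, gatumoh → migatumoh) add the prefix mi-.
The other patterns: stems ending in -b insert -in- after the first vowel; stems ending in -w double the final consonant and add -et; stems ending in -n or -p add -ar.
So wibiveh → miwibiveh.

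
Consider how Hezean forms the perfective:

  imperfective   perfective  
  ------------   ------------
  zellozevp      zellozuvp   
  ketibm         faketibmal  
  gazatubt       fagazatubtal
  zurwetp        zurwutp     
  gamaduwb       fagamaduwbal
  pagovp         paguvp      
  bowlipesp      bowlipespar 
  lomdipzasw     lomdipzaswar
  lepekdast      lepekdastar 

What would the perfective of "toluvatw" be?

lepekdast and gazatubt both end in -t yet inflect differently (lepekdastar, fagazatubtal), so the final letter is not what conditions the rule; the second-to-last letter is.
"toluvatw" has second-to-last letter 't'. The one such stem in the data (zurwetp → zurwutp) changes the last vowel to 'u' (as do pagovp, zellozevp), so the same rule applies.
So toluvatw → toluvutw.

toluvutw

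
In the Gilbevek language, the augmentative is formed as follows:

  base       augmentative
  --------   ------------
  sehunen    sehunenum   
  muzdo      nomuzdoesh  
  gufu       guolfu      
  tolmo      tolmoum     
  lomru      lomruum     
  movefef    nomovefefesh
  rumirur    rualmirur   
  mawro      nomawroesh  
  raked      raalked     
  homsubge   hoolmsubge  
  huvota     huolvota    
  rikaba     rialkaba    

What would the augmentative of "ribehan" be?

"ribehan" begins with r-. The stems beginning with r- (rikaba → rialkaba, rumirur → rualmirur, raked → raalked) insert -al- after the first vowel.
The other patterns: stems beginning with m- add no- … -esh around the stem; stems beginning with g- or h- insert -ol- after the first vowel; stems beginning with l-, s- or t- add -um.
So ribehan → rialbehan.

rialbehan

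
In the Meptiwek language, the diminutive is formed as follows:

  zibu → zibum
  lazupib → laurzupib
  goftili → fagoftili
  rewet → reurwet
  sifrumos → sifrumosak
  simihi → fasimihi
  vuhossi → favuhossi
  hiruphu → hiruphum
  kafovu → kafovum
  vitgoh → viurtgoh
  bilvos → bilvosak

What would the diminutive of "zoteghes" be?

zoteghesak

simihi and lazupib both have last vowel 'i' yet inflect differently (fasimihi, laurzupib), so the last vowel is not what conditions the rule; the final letter is.
"zoteghes" ends in -s. The stems ending in -s (bilvos → bilvosak, sifrumos → sifrumosak) add -ak.
So zoteghes → zoteghesak.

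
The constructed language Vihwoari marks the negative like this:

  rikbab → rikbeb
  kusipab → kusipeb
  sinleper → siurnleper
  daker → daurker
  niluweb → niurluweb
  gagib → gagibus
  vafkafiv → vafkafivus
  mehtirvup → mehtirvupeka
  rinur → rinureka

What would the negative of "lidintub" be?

rikbab and niluweb both end in -b yet inflect differently (rikbeb, niurluweb), so the final letter is not what conditions the rule; the last vowel is.
"lidintub" has last vowel 'u'. The stems whose last vowel is 'u' (mehtirvup → mehtirvupeka, rinur → rinureka) add -eka.
The other patterns: stems whose last vowel is 'a' change the last vowel to 'e'; stems whose last vowel is 'e' insert -ur- after the first vowel; stems whose last vowel is 'i' add -us.
So lidintub → lidintubeka.

lidintubeka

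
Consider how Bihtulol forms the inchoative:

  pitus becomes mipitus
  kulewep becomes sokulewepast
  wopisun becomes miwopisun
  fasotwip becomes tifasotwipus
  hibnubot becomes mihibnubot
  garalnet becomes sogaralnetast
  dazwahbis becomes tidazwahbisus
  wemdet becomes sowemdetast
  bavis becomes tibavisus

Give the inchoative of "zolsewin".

"zolsewin" has last vowel 'i'. The stems whose last vowel is 'i' (fasotwip → tifasotwipus, bavis → tibavisus, dazwahbis → tidazwahbisus) add ti- … -us around the stem.
The other patterns: stems whose last vowel is 'e' add so- … -ast around the stem; stems whose last vowel is 'o' or 'u' add the prefix mi-.
So zolsewin → tizolsewinus.

tizolsewinus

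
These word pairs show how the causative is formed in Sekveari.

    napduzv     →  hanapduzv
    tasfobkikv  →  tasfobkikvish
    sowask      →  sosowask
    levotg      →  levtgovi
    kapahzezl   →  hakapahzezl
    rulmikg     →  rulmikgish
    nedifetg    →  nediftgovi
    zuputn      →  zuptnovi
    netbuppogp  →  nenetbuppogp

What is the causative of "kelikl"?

rulmikg and levotg both end in -g yet inflect differently (rulmikgish, levtgovi), so the final letter is not what conditions the rule; the second-to-last letter is.
"kelikl" has second-to-last letter 'k'. The stems whose second-to-last letter is 'k' (tasfobkikv → tasfobkikvish, rulmikg → rulmikgish) add -ish.
So kelikl → keliklish.

keliklish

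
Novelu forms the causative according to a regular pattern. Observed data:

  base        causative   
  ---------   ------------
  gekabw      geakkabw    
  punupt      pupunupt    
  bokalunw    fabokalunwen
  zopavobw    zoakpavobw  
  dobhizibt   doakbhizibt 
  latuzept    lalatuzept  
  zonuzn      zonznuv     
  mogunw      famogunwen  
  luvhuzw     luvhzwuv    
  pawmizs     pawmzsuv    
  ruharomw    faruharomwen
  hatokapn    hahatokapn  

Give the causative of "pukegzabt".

"pukegzabt" has second-to-last letter 'b'. The stems whose second-to-last letter is 'b' (dobhizibt → doakbhizibt, gekabw → geakkabw, zopavobw → zoakpavobw) insert -ak- after the first vowel.
The other patterns: stems whose second-to-last letter is 'p' repeat the first consonant+vowel as a prefix; stems whose second-to-last letter is 'z' delete the last vowel and add -uv; stems whose second-to-last letter is 'm' or 'n' add fa- … -en around the stem.
So pukegzabt → puakkegzabt.

puakkegzabt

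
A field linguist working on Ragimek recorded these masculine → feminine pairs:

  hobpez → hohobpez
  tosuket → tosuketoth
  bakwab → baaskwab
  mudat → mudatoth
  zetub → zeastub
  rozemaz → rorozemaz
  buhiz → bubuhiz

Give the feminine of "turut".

turutoth

rozemaz and bakwab both have last vowel 'a' yet inflect differently (rorozemaz, baaskwab), so the last vowel is not what conditions the rule; the final letter is.
"turut" ends in -t. The stems ending in -t (mudat → mudatoth, tosuket → tosuketoth) add -oth.
The other patterns: stems ending in -z repeat the first consonant+vowel as a prefix; stems ending in -b insert -as- after the first vowel.
So turut → turutoth.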